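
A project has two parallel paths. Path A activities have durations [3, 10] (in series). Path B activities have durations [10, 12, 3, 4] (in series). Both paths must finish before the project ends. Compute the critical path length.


Path A total = 3 + 10 = 13
Path B total = 10 + 12 + 3 + 4 = 29
Critical path = longest path = max(13, 29) = 29

29


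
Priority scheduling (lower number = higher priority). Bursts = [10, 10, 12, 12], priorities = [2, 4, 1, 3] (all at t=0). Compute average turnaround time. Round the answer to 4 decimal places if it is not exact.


Sort by priority (ascending = highest first):
Order: [(1, 12), (2, 10), (3, 12), (4, 10)]
Completion times:
  Priority 1, burst=12, C=12
  Priority 2, burst=10, C=22
  Priority 3, burst=12, C=34
  Priority 4, burst=10, C=44
Average turnaround = 112/4 = 28.0

28.0


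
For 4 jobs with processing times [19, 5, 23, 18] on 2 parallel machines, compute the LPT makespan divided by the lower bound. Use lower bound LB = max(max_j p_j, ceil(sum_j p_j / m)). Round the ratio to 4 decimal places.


LPT order: [23, 19, 18, 5]
Machine loads after assignment: [28, 37]
LPT makespan = 37
Lower bound = max(max_job, ceil(total/2)) = max(23, 33) = 33
Ratio = 37 / 33 = 1.1212

1.1212


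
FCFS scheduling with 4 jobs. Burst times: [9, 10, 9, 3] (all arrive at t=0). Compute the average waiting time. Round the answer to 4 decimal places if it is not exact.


FCFS order (as given): [9, 10, 9, 3]
Waiting times:
  Job 1: wait = 0
  Job 2: wait = 9
  Job 3: wait = 19
  Job 4: wait = 28
Sum of waiting times = 56
Average waiting time = 56/4 = 14.0

14.0


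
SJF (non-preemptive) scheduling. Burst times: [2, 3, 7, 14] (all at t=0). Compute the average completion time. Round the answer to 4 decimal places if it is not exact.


SJF order (ascending): [2, 3, 7, 14]
Completion times:
  Job 1: burst=2, C=2
  Job 2: burst=3, C=5
  Job 3: burst=7, C=12
  Job 4: burst=14, C=26
Average completion = 45/4 = 11.25

11.25


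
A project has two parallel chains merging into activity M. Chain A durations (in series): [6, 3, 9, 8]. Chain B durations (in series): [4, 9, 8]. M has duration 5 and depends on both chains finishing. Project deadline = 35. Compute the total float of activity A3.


Forward pass: ES(A3) = sum of predecessors on chain A = 9
EF = ES + duration = 9 + 9 = 18
Backward pass: LF(M) = deadline = 35; LS(M) = 35 - 5 = 30
LF(A3) = LS(M) - sum(successors on chain A) = 30 - 8 = 22
LS = LF - duration = 22 - 9 = 13
Total float = LS - ES = 13 - 9 = 4

4


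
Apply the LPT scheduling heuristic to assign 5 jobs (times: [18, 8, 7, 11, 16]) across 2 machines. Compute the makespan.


Sort jobs in decreasing order (LPT): [18, 16, 11, 8, 7]
Assign each job to the least loaded machine:
  Machine 1: jobs [18, 8, 7], load = 33
  Machine 2: jobs [16, 11], load = 27
Makespan = max load = 33

33


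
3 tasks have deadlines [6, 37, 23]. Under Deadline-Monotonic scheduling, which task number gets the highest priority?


Sort tasks by relative deadline (ascending):
  Task 1: deadline = 6
  Task 3: deadline = 23
  Task 2: deadline = 37
Priority order (highest first): [1, 3, 2]
Highest priority task = 1

1


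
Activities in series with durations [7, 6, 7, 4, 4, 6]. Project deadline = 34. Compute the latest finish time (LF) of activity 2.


LF(activity 2) = deadline - sum of successor durations
Successors: activities 3 through 6 with durations [7, 4, 4, 6]
Sum of successor durations = 21
LF = 34 - 21 = 13

13


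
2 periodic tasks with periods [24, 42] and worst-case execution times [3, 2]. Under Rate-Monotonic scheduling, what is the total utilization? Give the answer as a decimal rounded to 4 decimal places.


Compute individual utilizations (exact fractions):
  Task 1: C/T = 3/24 = 1/8 (approx. 0.125)
  Task 2: C/T = 2/42 = 1/21 (approx. 0.0476)
Total utilization U = 1/8 + 1/21 = 29/168
Rounded to 4 decimal places: U = 0.1726
RM (Liu & Layland) bound for 2 tasks = 0.828427; compare with U = 29/168 (approx. 0.172619)
U <= bound, so schedulable by RM sufficient condition.

0.1726


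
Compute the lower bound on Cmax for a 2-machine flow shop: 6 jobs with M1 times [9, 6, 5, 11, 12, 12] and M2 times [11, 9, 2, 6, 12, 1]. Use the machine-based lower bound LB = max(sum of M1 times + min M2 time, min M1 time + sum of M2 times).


LB1 = sum(M1 times) + min(M2 times) = 55 + 1 = 56
LB2 = min(M1 times) + sum(M2 times) = 5 + 41 = 46
Lower bound = max(LB1, LB2) = max(56, 46) = 56

56


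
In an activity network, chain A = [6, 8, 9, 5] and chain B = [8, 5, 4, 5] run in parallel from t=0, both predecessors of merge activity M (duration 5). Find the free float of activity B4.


ES(B4) = sum of predecessors on chain B = 17
EF(B4) = ES + duration = 17 + 5 = 22
Successor of B4 is M. ES(M) = max(sum(A), sum(B)) = max(28, 22) = 28
Free float = ES(successor) - EF(current) = 28 - 22 = 6

6


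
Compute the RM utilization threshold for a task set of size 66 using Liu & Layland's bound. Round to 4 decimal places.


Compute 2^(1/66) = 1.0105575720
Subtract 1: 1.0105575720 - 1 = 0.0105575720
Multiply by n: 66 * 0.0105575720 = 0.6967997520
Round to 4 dp: 0.6968

0.6968


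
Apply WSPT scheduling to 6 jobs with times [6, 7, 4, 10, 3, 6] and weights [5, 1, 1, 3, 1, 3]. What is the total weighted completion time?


Compute p/w ratios and sort ascending (WSPT): [(6, 5), (6, 3), (3, 1), (10, 3), (4, 1), (7, 1)]
Compute weighted completion times:
  Job (p=6,w=5): C=6, w*C=5*6=30
  Job (p=6,w=3): C=12, w*C=3*12=36
  Job (p=3,w=1): C=15, w*C=1*15=15
  Job (p=10,w=3): C=25, w*C=3*25=75
  Job (p=4,w=1): C=29, w*C=1*29=29
  Job (p=7,w=1): C=36, w*C=1*36=36
Total weighted completion time = 221

221


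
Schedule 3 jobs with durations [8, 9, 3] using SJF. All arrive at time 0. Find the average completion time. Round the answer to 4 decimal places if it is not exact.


SJF order (ascending): [3, 8, 9]
Completion times:
  Job 1: burst=3, C=3
  Job 2: burst=8, C=11
  Job 3: burst=9, C=20
Average completion = 34/3 = 11.3333

11.3333


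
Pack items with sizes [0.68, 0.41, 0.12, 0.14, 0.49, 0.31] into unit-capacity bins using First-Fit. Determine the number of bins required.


Place items sequentially using First-Fit:
  Item 0.68 -> new Bin 1
  Item 0.41 -> new Bin 2
  Item 0.12 -> Bin 1 (now 0.8)
  Item 0.14 -> Bin 1 (now 0.94)
  Item 0.49 -> Bin 2 (now 0.9)
  Item 0.31 -> new Bin 3
Total bins used = 3

3


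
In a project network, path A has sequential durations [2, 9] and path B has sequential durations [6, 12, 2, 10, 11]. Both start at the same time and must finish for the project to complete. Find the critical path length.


Path A total = 2 + 9 = 11
Path B total = 6 + 12 + 2 + 10 + 11 = 41
Critical path = longest path = max(11, 41) = 41

41


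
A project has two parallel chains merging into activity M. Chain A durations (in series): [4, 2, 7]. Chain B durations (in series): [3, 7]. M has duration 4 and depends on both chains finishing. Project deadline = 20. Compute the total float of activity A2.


Forward pass: ES(A2) = sum of predecessors on chain A = 4
EF = ES + duration = 4 + 2 = 6
Backward pass: LF(M) = deadline = 20; LS(M) = 20 - 4 = 16
LF(A2) = LS(M) - sum(successors on chain A) = 16 - 7 = 9
LS = LF - duration = 9 - 2 = 7
Total float = LS - ES = 7 - 4 = 3

3


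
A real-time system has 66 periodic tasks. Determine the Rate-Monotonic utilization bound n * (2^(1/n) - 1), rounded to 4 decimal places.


Compute 2^(1/66) = 1.0105575720
Subtract 1: 1.0105575720 - 1 = 0.0105575720
Multiply by n: 66 * 0.0105575720 = 0.6967997520
Round to 4 dp: 0.6968

0.6968


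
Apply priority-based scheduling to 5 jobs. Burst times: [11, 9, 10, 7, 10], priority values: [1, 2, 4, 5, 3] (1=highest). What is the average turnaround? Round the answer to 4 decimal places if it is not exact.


Sort by priority (ascending = highest first):
Order: [(1, 11), (2, 9), (3, 10), (4, 10), (5, 7)]
Completion times:
  Priority 1, burst=11, C=11
  Priority 2, burst=9, C=20
  Priority 3, burst=10, C=30
  Priority 4, burst=10, C=40
  Priority 5, burst=7, C=47
Average turnaround = 148/5 = 29.6

29.6


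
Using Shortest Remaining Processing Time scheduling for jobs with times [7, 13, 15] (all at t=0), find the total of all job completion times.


Since all jobs arrive at t=0, SRPT equals SPT ordering.
SPT order: [7, 13, 15]
Completion times:
  Job 1: p=7, C=7
  Job 2: p=13, C=20
  Job 3: p=15, C=35
Total completion time = 7 + 20 + 35 = 62

62


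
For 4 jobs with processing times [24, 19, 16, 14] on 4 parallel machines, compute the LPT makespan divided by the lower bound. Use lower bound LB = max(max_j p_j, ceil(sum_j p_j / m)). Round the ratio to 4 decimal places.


LPT order: [24, 19, 16, 14]
Machine loads after assignment: [24, 19, 16, 14]
LPT makespan = 24
Lower bound = max(max_job, ceil(total/4)) = max(24, 19) = 24
Ratio = 24 / 24 = 1.0

1.0


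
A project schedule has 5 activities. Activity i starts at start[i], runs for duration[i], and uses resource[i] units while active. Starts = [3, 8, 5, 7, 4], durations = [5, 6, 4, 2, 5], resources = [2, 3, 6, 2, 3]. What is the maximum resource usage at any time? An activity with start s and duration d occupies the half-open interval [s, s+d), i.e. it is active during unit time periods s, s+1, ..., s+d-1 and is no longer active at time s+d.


Each activity i is active on [start_i, start_i + duration_i).
Compute total resource usage per time slot:
  t=0: active resources = [], total = 0
  t=1: active resources = [], total = 0
  t=2: active resources = [], total = 0
  t=3: active resources = [2], total = 2
  t=4: active resources = [2, 3], total = 5
  t=5: active resources = [2, 6, 3], total = 11
  t=6: active resources = [2, 6, 3], total = 11
  t=7: active resources = [2, 6, 2, 3], total = 13
  t=8: active resources = [3, 6, 2, 3], total = 14
  t=9: active resources = [3], total = 3
  t=10: active resources = [3], total = 3
  t=11: active resources = [3], total = 3
  t=12: active resources = [3], total = 3
  t=13: active resources = [3], total = 3
Peak resource demand = 14

14


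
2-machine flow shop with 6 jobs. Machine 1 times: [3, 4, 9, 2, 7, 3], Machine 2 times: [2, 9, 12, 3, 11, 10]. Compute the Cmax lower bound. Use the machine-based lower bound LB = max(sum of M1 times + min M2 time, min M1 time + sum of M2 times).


LB1 = sum(M1 times) + min(M2 times) = 28 + 2 = 30
LB2 = min(M1 times) + sum(M2 times) = 2 + 47 = 49
Lower bound = max(LB1, LB2) = max(30, 49) = 49

49


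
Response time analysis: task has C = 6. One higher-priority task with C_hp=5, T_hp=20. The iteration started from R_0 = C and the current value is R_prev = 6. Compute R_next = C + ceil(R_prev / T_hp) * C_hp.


R_next = C + ceil(R_prev / T_hp) * C_hp
ceil(6 / 20) = ceil(0.3) = 1
Interference = 1 * 5 = 5
R_next = 6 + 5 = 11

11


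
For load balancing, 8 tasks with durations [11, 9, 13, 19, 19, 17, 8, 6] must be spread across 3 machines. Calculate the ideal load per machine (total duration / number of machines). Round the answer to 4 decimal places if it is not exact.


Total processing time = 11 + 9 + 13 + 19 + 19 + 17 + 8 + 6 = 102
Number of machines = 3
Ideal balanced load = 102 / 3 = 34.0

34.0


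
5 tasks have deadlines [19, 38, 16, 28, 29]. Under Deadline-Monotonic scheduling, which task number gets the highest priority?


Sort tasks by relative deadline (ascending):
  Task 3: deadline = 16
  Task 1: deadline = 19
  Task 4: deadline = 28
  Task 5: deadline = 29
  Task 2: deadline = 38
Priority order (highest first): [3, 1, 4, 5, 2]
Highest priority task = 3

3


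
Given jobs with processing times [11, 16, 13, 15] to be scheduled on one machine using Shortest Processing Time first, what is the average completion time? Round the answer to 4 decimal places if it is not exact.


Sort jobs by processing time (SPT order): [11, 13, 15, 16]
Compute completion times sequentially:
  Job 1: processing = 11, completes at 11
  Job 2: processing = 13, completes at 24
  Job 3: processing = 15, completes at 39
  Job 4: processing = 16, completes at 55
Sum of completion times = 129
Average completion time = 129/4 = 32.25

32.25


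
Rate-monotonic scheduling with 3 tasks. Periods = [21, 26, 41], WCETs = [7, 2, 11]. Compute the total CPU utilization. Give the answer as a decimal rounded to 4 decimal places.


Compute individual utilizations (exact fractions):
  Task 1: C/T = 7/21 = 1/3 (approx. 0.3333)
  Task 2: C/T = 2/26 = 1/13 (approx. 0.0769)
  Task 3: C/T = 11/41 (approx. 0.2683)
Total utilization U = 1/3 + 1/13 + 11/41 = 1085/1599
Rounded to 4 decimal places: U = 0.6785
RM (Liu & Layland) bound for 3 tasks = 0.779763; compare with U = 1085/1599 (approx. 0.678549)
U <= bound, so schedulable by RM sufficient condition.

0.6785


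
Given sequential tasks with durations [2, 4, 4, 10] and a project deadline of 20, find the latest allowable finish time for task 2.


LF(activity 2) = deadline - sum of successor durations
Successors: activities 3 through 4 with durations [4, 10]
Sum of successor durations = 14
LF = 20 - 14 = 6

6


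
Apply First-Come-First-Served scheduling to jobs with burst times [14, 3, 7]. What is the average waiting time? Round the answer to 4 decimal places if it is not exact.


FCFS order (as given): [14, 3, 7]
Waiting times:
  Job 1: wait = 0
  Job 2: wait = 14
  Job 3: wait = 17
Sum of waiting times = 31
Average waiting time = 31/3 = 10.3333

10.3333


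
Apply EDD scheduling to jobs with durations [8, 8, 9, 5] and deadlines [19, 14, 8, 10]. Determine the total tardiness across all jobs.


Sort by due date (EDD order): [(9, 8), (5, 10), (8, 14), (8, 19)]
Compute completion times and tardiness:
  Job 1: p=9, d=8, C=9, tardiness=max(0,9-8)=1
  Job 2: p=5, d=10, C=14, tardiness=max(0,14-10)=4
  Job 3: p=8, d=14, C=22, tardiness=max(0,22-14)=8
  Job 4: p=8, d=19, C=30, tardiness=max(0,30-19)=11
Total tardiness = 24

24


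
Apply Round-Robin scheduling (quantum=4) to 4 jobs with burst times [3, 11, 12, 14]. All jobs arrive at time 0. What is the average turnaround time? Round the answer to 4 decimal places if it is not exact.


Time quantum = 4
Execution trace:
  J1 runs 3 units, time = 3
  J2 runs 4 units, time = 7
  J3 runs 4 units, time = 11
  J4 runs 4 units, time = 15
  J2 runs 4 units, time = 19
  J3 runs 4 units, time = 23
  J4 runs 4 units, time = 27
  J2 runs 3 units, time = 30
  J3 runs 4 units, time = 34
  J4 runs 4 units, time = 38
  J4 runs 2 units, time = 40
Finish times: [3, 30, 34, 40]
Average turnaround = 107/4 = 26.75

26.75


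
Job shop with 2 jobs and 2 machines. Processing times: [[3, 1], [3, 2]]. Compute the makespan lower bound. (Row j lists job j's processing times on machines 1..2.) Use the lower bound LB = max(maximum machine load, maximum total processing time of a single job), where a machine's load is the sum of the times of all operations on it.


Machine loads:
  Machine 1: 3 + 3 = 6
  Machine 2: 1 + 2 = 3
Max machine load = 6
Job totals:
  Job 1: 4
  Job 2: 5
Max job total = 5
Lower bound = max(6, 5) = 6

6


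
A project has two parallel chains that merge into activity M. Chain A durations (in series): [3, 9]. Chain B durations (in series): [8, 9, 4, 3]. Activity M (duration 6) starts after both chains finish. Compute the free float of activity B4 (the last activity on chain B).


ES(B4) = sum of predecessors on chain B = 21
EF(B4) = ES + duration = 21 + 3 = 24
Successor of B4 is M. ES(M) = max(sum(A), sum(B)) = max(12, 24) = 24
Free float = ES(successor) - EF(current) = 24 - 24 = 0

0


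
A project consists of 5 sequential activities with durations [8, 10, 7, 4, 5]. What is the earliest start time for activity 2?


Activity 2 starts after activities 1 through 1 complete.
Predecessor durations: [8]
ES = 8 = 8

8


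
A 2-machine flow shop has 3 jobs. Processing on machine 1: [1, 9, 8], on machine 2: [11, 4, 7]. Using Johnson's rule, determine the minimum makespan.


Apply Johnson's rule:
  Group 1 (a <= b): [(1, 1, 11)]
  Group 2 (a > b): [(3, 8, 7), (2, 9, 4)]
Optimal job order: [1, 3, 2]
Schedule:
  Job 1: M1 done at 1, M2 done at 12
  Job 3: M1 done at 9, M2 done at 19
  Job 2: M1 done at 18, M2 done at 23
Makespan = 23

23


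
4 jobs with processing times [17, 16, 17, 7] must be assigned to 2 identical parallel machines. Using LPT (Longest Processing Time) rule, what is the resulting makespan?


Sort jobs in decreasing order (LPT): [17, 17, 16, 7]
Assign each job to the least loaded machine:
  Machine 1: jobs [17, 16], load = 33
  Machine 2: jobs [17, 7], load = 24
Makespan = max load = 33

33


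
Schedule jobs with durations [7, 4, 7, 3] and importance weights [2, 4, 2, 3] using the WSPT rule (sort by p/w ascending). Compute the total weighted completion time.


Compute p/w ratios and sort ascending (WSPT): [(4, 4), (3, 3), (7, 2), (7, 2)]
Compute weighted completion times:
  Job (p=4,w=4): C=4, w*C=4*4=16
  Job (p=3,w=3): C=7, w*C=3*7=21
  Job (p=7,w=2): C=14, w*C=2*14=28
  Job (p=7,w=2): C=21, w*C=2*21=42
Total weighted completion time = 107

107


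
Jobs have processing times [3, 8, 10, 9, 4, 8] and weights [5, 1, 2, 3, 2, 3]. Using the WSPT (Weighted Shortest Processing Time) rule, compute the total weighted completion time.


Compute p/w ratios and sort ascending (WSPT): [(3, 5), (4, 2), (8, 3), (9, 3), (10, 2), (8, 1)]
Compute weighted completion times:
  Job (p=3,w=5): C=3, w*C=5*3=15
  Job (p=4,w=2): C=7, w*C=2*7=14
  Job (p=8,w=3): C=15, w*C=3*15=45
  Job (p=9,w=3): C=24, w*C=3*24=72
  Job (p=10,w=2): C=34, w*C=2*34=68
  Job (p=8,w=1): C=42, w*C=1*42=42
Total weighted completion time = 256

256


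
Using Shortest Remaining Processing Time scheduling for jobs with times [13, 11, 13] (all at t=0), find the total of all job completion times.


Since all jobs arrive at t=0, SRPT equals SPT ordering.
SPT order: [11, 13, 13]
Completion times:
  Job 1: p=11, C=11
  Job 2: p=13, C=24
  Job 3: p=13, C=37
Total completion time = 11 + 24 + 37 = 72

72


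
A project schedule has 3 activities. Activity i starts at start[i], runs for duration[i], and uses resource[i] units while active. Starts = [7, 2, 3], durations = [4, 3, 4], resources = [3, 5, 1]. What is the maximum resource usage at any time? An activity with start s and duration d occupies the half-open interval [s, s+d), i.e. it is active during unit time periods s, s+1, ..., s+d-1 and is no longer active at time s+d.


Each activity i is active on [start_i, start_i + duration_i).
Compute total resource usage per time slot:
  t=0: active resources = [], total = 0
  t=1: active resources = [], total = 0
  t=2: active resources = [5], total = 5
  t=3: active resources = [5, 1], total = 6
  t=4: active resources = [5, 1], total = 6
  t=5: active resources = [1], total = 1
  t=6: active resources = [1], total = 1
  t=7: active resources = [3], total = 3
  t=8: active resources = [3], total = 3
  t=9: active resources = [3], total = 3
  t=10: active resources = [3], total = 3
Peak resource demand = 6

6


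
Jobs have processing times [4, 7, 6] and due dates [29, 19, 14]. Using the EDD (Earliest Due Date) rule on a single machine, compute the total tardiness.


Sort by due date (EDD order): [(6, 14), (7, 19), (4, 29)]
Compute completion times and tardiness:
  Job 1: p=6, d=14, C=6, tardiness=max(0,6-14)=0
  Job 2: p=7, d=19, C=13, tardiness=max(0,13-19)=0
  Job 3: p=4, d=29, C=17, tardiness=max(0,17-29)=0
Total tardiness = 0

0


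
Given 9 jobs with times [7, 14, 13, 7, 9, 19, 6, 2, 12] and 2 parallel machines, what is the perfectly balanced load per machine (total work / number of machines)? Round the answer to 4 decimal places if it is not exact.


Total processing time = 7 + 14 + 13 + 7 + 9 + 19 + 6 + 2 + 12 = 89
Number of machines = 2
Ideal balanced load = 89 / 2 = 44.5

44.5


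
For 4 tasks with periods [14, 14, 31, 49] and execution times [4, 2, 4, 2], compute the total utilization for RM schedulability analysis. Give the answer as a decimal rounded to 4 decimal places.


Compute individual utilizations (exact fractions):
  Task 1: C/T = 4/14 = 2/7 (approx. 0.2857)
  Task 2: C/T = 2/14 = 1/7 (approx. 0.1429)
  Task 3: C/T = 4/31 (approx. 0.129)
  Task 4: C/T = 2/49 (approx. 0.0408)
Total utilization U = 2/7 + 1/7 + 4/31 + 2/49 = 909/1519
Rounded to 4 decimal places: U = 0.5984
RM (Liu & Layland) bound for 4 tasks = 0.756828; compare with U = 909/1519 (approx. 0.598420)
U <= bound, so schedulable by RM sufficient condition.

0.5984


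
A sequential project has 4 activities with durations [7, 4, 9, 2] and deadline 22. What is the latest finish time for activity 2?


LF(activity 2) = deadline - sum of successor durations
Successors: activities 3 through 4 with durations [9, 2]
Sum of successor durations = 11
LF = 22 - 11 = 11

11


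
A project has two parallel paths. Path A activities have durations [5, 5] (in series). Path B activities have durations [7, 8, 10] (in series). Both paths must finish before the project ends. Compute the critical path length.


Path A total = 5 + 5 = 10
Path B total = 7 + 8 + 10 = 25
Critical path = longest path = max(10, 25) = 25

25


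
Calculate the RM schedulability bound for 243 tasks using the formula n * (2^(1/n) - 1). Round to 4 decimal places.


Compute 2^(1/243) = 1.0028565297
Subtract 1: 1.0028565297 - 1 = 0.0028565297
Multiply by n: 243 * 0.0028565297 = 0.6941367171
Round to 4 dp: 0.6941

0.6941


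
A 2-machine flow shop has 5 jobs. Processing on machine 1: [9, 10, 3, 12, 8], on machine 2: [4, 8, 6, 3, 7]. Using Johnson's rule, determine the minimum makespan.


Apply Johnson's rule:
  Group 1 (a <= b): [(3, 3, 6)]
  Group 2 (a > b): [(2, 10, 8), (5, 8, 7), (1, 9, 4), (4, 12, 3)]
Optimal job order: [3, 2, 5, 1, 4]
Schedule:
  Job 3: M1 done at 3, M2 done at 9
  Job 2: M1 done at 13, M2 done at 21
  Job 5: M1 done at 21, M2 done at 28
  Job 1: M1 done at 30, M2 done at 34
  Job 4: M1 done at 42, M2 done at 45
Makespan = 45

45


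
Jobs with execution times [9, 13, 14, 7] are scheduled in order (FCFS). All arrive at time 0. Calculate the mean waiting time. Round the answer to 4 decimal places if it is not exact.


FCFS order (as given): [9, 13, 14, 7]
Waiting times:
  Job 1: wait = 0
  Job 2: wait = 9
  Job 3: wait = 22
  Job 4: wait = 36
Sum of waiting times = 67
Average waiting time = 67/4 = 16.75

16.75


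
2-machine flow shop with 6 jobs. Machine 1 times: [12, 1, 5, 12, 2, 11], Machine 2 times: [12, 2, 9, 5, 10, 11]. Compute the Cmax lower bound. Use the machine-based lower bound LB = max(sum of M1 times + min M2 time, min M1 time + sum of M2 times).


LB1 = sum(M1 times) + min(M2 times) = 43 + 2 = 45
LB2 = min(M1 times) + sum(M2 times) = 1 + 49 = 50
Lower bound = max(LB1, LB2) = max(45, 50) = 50

50


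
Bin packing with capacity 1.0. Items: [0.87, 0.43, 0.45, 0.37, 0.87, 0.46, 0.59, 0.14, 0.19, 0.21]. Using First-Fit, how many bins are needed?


Place items sequentially using First-Fit:
  Item 0.87 -> new Bin 1
  Item 0.43 -> new Bin 2
  Item 0.45 -> Bin 2 (now 0.88)
  Item 0.37 -> new Bin 3
  Item 0.87 -> new Bin 4
  Item 0.46 -> Bin 3 (now 0.83)
  Item 0.59 -> new Bin 5
  Item 0.14 -> Bin 3 (now 0.97)
  Item 0.19 -> Bin 5 (now 0.78)
  Item 0.21 -> Bin 5 (now 0.99)
Total bins used = 5

5


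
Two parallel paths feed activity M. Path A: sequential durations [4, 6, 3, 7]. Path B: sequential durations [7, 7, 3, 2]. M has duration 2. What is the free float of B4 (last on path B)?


ES(B4) = sum of predecessors on chain B = 17
EF(B4) = ES + duration = 17 + 2 = 19
Successor of B4 is M. ES(M) = max(sum(A), sum(B)) = max(20, 19) = 20
Free float = ES(successor) - EF(current) = 20 - 19 = 1

1


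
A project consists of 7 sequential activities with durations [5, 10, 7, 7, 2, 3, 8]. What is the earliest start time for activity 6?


Activity 6 starts after activities 1 through 5 complete.
Predecessor durations: [5, 10, 7, 7, 2]
ES = 5 + 10 + 7 + 7 + 2 = 31

31


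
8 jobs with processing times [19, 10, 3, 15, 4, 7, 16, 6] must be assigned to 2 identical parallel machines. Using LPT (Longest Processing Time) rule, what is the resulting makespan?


Sort jobs in decreasing order (LPT): [19, 16, 15, 10, 7, 6, 4, 3]
Assign each job to the least loaded machine:
  Machine 1: jobs [19, 10, 7, 4], load = 40
  Machine 2: jobs [16, 15, 6, 3], load = 40
Makespan = max load = 40

40


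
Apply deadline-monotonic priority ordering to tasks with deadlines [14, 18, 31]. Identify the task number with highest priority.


Sort tasks by relative deadline (ascending):
  Task 1: deadline = 14
  Task 2: deadline = 18
  Task 3: deadline = 31
Priority order (highest first): [1, 2, 3]
Highest priority task = 1

1


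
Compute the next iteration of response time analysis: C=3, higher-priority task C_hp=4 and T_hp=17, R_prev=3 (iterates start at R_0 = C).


R_next = C + ceil(R_prev / T_hp) * C_hp
ceil(3 / 17) = ceil(0.1765) = 1
Interference = 1 * 4 = 4
R_next = 3 + 4 = 7

7


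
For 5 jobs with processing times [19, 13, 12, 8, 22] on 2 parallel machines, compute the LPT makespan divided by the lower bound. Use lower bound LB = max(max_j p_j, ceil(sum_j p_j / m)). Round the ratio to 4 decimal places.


LPT order: [22, 19, 13, 12, 8]
Machine loads after assignment: [34, 40]
LPT makespan = 40
Lower bound = max(max_job, ceil(total/2)) = max(22, 37) = 37
Ratio = 40 / 37 = 1.0811

1.0811


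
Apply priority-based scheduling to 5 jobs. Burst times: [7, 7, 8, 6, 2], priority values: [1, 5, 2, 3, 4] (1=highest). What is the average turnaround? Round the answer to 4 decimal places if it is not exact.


Sort by priority (ascending = highest first):
Order: [(1, 7), (2, 8), (3, 6), (4, 2), (5, 7)]
Completion times:
  Priority 1, burst=7, C=7
  Priority 2, burst=8, C=15
  Priority 3, burst=6, C=21
  Priority 4, burst=2, C=23
  Priority 5, burst=7, C=30
Average turnaround = 96/5 = 19.2

19.2


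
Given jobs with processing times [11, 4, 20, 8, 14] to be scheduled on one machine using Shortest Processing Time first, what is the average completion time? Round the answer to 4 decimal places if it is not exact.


Sort jobs by processing time (SPT order): [4, 8, 11, 14, 20]
Compute completion times sequentially:
  Job 1: processing = 4, completes at 4
  Job 2: processing = 8, completes at 12
  Job 3: processing = 11, completes at 23
  Job 4: processing = 14, completes at 37
  Job 5: processing = 20, completes at 57
Sum of completion times = 133
Average completion time = 133/5 = 26.6

26.6


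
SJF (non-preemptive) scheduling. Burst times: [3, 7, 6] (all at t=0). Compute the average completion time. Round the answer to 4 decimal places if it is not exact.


SJF order (ascending): [3, 6, 7]
Completion times:
  Job 1: burst=3, C=3
  Job 2: burst=6, C=9
  Job 3: burst=7, C=16
Average completion = 28/3 = 9.3333

9.3333


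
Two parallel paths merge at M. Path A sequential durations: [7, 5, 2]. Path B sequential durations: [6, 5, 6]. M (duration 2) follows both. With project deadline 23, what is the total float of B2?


Forward pass: ES(B2) = sum of predecessors on chain B = 6
EF = ES + duration = 6 + 5 = 11
Backward pass: LF(M) = deadline = 23; LS(M) = 23 - 2 = 21
LF(B2) = LS(M) - sum(successors on chain B) = 21 - 6 = 15
LS = LF - duration = 15 - 5 = 10
Total float = LS - ES = 10 - 6 = 4

4


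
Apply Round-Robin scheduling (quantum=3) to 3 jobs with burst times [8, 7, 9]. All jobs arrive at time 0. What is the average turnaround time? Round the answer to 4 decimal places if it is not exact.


Time quantum = 3
Execution trace:
  J1 runs 3 units, time = 3
  J2 runs 3 units, time = 6
  J3 runs 3 units, time = 9
  J1 runs 3 units, time = 12
  J2 runs 3 units, time = 15
  J3 runs 3 units, time = 18
  J1 runs 2 units, time = 20
  J2 runs 1 units, time = 21
  J3 runs 3 units, time = 24
Finish times: [20, 21, 24]
Average turnaround = 65/3 = 21.6667

21.6667


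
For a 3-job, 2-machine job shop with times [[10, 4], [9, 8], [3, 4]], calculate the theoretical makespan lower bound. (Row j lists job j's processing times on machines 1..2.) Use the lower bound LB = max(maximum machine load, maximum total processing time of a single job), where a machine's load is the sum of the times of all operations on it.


Machine loads:
  Machine 1: 10 + 9 + 3 = 22
  Machine 2: 4 + 8 + 4 = 16
Max machine load = 22
Job totals:
  Job 1: 14
  Job 2: 17
  Job 3: 7
Max job total = 17
Lower bound = max(22, 17) = 22

22


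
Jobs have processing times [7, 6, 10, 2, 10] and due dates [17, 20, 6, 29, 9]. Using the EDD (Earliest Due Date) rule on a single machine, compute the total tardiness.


Sort by due date (EDD order): [(10, 6), (10, 9), (7, 17), (6, 20), (2, 29)]
Compute completion times and tardiness:
  Job 1: p=10, d=6, C=10, tardiness=max(0,10-6)=4
  Job 2: p=10, d=9, C=20, tardiness=max(0,20-9)=11
  Job 3: p=7, d=17, C=27, tardiness=max(0,27-17)=10
  Job 4: p=6, d=20, C=33, tardiness=max(0,33-20)=13
  Job 5: p=2, d=29, C=35, tardiness=max(0,35-29)=6
Total tardiness = 44

44


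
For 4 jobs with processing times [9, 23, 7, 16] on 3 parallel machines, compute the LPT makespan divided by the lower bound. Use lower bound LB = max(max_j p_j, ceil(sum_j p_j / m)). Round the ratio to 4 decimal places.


LPT order: [23, 16, 9, 7]
Machine loads after assignment: [23, 16, 16]
LPT makespan = 23
Lower bound = max(max_job, ceil(total/3)) = max(23, 19) = 23
Ratio = 23 / 23 = 1.0

1.0


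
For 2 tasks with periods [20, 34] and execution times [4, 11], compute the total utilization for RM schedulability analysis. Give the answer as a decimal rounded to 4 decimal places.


Compute individual utilizations (exact fractions):
  Task 1: C/T = 4/20 = 1/5 (approx. 0.2)
  Task 2: C/T = 11/34 (approx. 0.3235)
Total utilization U = 1/5 + 11/34 = 89/170
Rounded to 4 decimal places: U = 0.5235
RM (Liu & Layland) bound for 2 tasks = 0.828427; compare with U = 89/170 (approx. 0.523529)
U <= bound, so schedulable by RM sufficient condition.

0.5235


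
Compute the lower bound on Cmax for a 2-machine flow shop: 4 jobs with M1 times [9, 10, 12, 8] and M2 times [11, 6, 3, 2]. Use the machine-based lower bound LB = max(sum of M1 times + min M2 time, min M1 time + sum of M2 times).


LB1 = sum(M1 times) + min(M2 times) = 39 + 2 = 41
LB2 = min(M1 times) + sum(M2 times) = 8 + 22 = 30
Lower bound = max(LB1, LB2) = max(41, 30) = 41

41


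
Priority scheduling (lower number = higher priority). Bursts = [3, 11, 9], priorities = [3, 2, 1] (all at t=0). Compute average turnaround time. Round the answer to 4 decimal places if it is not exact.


Sort by priority (ascending = highest first):
Order: [(1, 9), (2, 11), (3, 3)]
Completion times:
  Priority 1, burst=9, C=9
  Priority 2, burst=11, C=20
  Priority 3, burst=3, C=23
Average turnaround = 52/3 = 17.3333

17.3333


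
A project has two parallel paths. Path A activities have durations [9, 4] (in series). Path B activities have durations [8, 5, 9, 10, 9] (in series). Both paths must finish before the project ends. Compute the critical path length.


Path A total = 9 + 4 = 13
Path B total = 8 + 5 + 9 + 10 + 9 = 41
Critical path = longest path = max(13, 41) = 41

41


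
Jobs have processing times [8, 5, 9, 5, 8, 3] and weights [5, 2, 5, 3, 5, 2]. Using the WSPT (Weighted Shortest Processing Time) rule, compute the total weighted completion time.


Compute p/w ratios and sort ascending (WSPT): [(3, 2), (8, 5), (8, 5), (5, 3), (9, 5), (5, 2)]
Compute weighted completion times:
  Job (p=3,w=2): C=3, w*C=2*3=6
  Job (p=8,w=5): C=11, w*C=5*11=55
  Job (p=8,w=5): C=19, w*C=5*19=95
  Job (p=5,w=3): C=24, w*C=3*24=72
  Job (p=9,w=5): C=33, w*C=5*33=165
  Job (p=5,w=2): C=38, w*C=2*38=76
Total weighted completion time = 469

469


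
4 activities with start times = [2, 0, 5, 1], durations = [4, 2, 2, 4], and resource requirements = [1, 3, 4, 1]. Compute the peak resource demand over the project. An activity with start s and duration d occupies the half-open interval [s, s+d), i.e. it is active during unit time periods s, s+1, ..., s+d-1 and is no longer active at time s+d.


Each activity i is active on [start_i, start_i + duration_i).
Compute total resource usage per time slot:
  t=0: active resources = [3], total = 3
  t=1: active resources = [3, 1], total = 4
  t=2: active resources = [1, 1], total = 2
  t=3: active resources = [1, 1], total = 2
  t=4: active resources = [1, 1], total = 2
  t=5: active resources = [1, 4], total = 5
  t=6: active resources = [4], total = 4
Peak resource demand = 5

5


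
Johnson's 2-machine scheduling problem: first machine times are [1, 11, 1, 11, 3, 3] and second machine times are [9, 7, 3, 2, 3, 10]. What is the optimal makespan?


Apply Johnson's rule:
  Group 1 (a <= b): [(1, 1, 9), (3, 1, 3), (5, 3, 3), (6, 3, 10)]
  Group 2 (a > b): [(2, 11, 7), (4, 11, 2)]
Optimal job order: [1, 3, 5, 6, 2, 4]
Schedule:
  Job 1: M1 done at 1, M2 done at 10
  Job 3: M1 done at 2, M2 done at 13
  Job 5: M1 done at 5, M2 done at 16
  Job 6: M1 done at 8, M2 done at 26
  Job 2: M1 done at 19, M2 done at 33
  Job 4: M1 done at 30, M2 done at 35
Makespan = 35

35


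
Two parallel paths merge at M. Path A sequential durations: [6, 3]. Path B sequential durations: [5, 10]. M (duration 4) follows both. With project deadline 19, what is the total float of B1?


Forward pass: ES(B1) = sum of predecessors on chain B = 0
EF = ES + duration = 0 + 5 = 5
Backward pass: LF(M) = deadline = 19; LS(M) = 19 - 4 = 15
LF(B1) = LS(M) - sum(successors on chain B) = 15 - 10 = 5
LS = LF - duration = 5 - 5 = 0
Total float = LS - ES = 0 - 0 = 0

0


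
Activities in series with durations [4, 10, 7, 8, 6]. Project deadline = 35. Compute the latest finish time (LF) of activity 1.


LF(activity 1) = deadline - sum of successor durations
Successors: activities 2 through 5 with durations [10, 7, 8, 6]
Sum of successor durations = 31
LF = 35 - 31 = 4

4


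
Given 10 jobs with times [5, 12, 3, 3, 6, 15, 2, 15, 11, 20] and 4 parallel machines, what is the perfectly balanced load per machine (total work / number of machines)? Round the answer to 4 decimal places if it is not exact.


Total processing time = 5 + 12 + 3 + 3 + 6 + 15 + 2 + 15 + 11 + 20 = 92
Number of machines = 4
Ideal balanced load = 92 / 4 = 23.0

23.0


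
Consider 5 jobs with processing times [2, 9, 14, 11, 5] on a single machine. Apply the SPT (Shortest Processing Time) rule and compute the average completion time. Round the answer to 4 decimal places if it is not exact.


Sort jobs by processing time (SPT order): [2, 5, 9, 11, 14]
Compute completion times sequentially:
  Job 1: processing = 2, completes at 2
  Job 2: processing = 5, completes at 7
  Job 3: processing = 9, completes at 16
  Job 4: processing = 11, completes at 27
  Job 5: processing = 14, completes at 41
Sum of completion times = 93
Average completion time = 93/5 = 18.6

18.6


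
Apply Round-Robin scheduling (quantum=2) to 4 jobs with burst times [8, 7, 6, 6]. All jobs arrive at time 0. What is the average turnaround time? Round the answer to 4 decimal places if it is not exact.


Time quantum = 2
Execution trace:
  J1 runs 2 units, time = 2
  J2 runs 2 units, time = 4
  J3 runs 2 units, time = 6
  J4 runs 2 units, time = 8
  J1 runs 2 units, time = 10
  J2 runs 2 units, time = 12
  J3 runs 2 units, time = 14
  J4 runs 2 units, time = 16
  J1 runs 2 units, time = 18
  J2 runs 2 units, time = 20
  J3 runs 2 units, time = 22
  J4 runs 2 units, time = 24
  J1 runs 2 units, time = 26
  J2 runs 1 units, time = 27
Finish times: [26, 27, 22, 24]
Average turnaround = 99/4 = 24.75

24.75


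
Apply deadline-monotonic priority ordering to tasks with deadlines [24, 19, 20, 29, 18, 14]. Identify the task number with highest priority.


Sort tasks by relative deadline (ascending):
  Task 6: deadline = 14
  Task 5: deadline = 18
  Task 2: deadline = 19
  Task 3: deadline = 20
  Task 1: deadline = 24
  Task 4: deadline = 29
Priority order (highest first): [6, 5, 2, 3, 1, 4]
Highest priority task = 6

6


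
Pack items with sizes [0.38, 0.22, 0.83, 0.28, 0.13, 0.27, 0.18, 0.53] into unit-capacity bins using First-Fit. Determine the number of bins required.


Place items sequentially using First-Fit:
  Item 0.38 -> new Bin 1
  Item 0.22 -> Bin 1 (now 0.6)
  Item 0.83 -> new Bin 2
  Item 0.28 -> Bin 1 (now 0.88)
  Item 0.13 -> Bin 2 (now 0.96)
  Item 0.27 -> new Bin 3
  Item 0.18 -> Bin 3 (now 0.45)
  Item 0.53 -> Bin 3 (now 0.98)
Total bins used = 3

3


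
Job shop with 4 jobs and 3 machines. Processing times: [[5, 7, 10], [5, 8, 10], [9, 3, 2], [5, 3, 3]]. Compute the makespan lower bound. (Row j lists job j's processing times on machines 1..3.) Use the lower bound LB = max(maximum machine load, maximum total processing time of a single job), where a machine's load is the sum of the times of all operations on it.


Machine loads:
  Machine 1: 5 + 5 + 9 + 5 = 24
  Machine 2: 7 + 8 + 3 + 3 = 21
  Machine 3: 10 + 10 + 2 + 3 = 25
Max machine load = 25
Job totals:
  Job 1: 22
  Job 2: 23
  Job 3: 14
  Job 4: 11
Max job total = 23
Lower bound = max(25, 23) = 25

25


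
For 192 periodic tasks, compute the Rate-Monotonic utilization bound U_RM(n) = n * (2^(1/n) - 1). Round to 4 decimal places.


Compute 2^(1/192) = 1.0036166660
Subtract 1: 1.0036166660 - 1 = 0.0036166660
Multiply by n: 192 * 0.0036166660 = 0.6943998720
Round to 4 dp: 0.6944

0.6944


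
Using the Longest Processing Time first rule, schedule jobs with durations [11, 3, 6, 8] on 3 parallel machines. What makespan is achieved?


Sort jobs in decreasing order (LPT): [11, 8, 6, 3]
Assign each job to the least loaded machine:
  Machine 1: jobs [11], load = 11
  Machine 2: jobs [8], load = 8
  Machine 3: jobs [6, 3], load = 9
Makespan = max load = 11

11


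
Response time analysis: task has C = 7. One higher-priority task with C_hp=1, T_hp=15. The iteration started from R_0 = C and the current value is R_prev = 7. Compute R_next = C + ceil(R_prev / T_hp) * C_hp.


R_next = C + ceil(R_prev / T_hp) * C_hp
ceil(7 / 15) = ceil(0.4667) = 1
Interference = 1 * 1 = 1
R_next = 7 + 1 = 8

8


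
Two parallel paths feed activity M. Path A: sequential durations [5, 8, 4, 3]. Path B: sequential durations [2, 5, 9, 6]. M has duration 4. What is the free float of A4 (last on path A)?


ES(A4) = sum of predecessors on chain A = 17
EF(A4) = ES + duration = 17 + 3 = 20
Successor of A4 is M. ES(M) = max(sum(A), sum(B)) = max(20, 22) = 22
Free float = ES(successor) - EF(current) = 22 - 20 = 2

2


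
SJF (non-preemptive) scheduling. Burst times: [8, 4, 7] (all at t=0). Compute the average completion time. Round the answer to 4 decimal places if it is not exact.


SJF order (ascending): [4, 7, 8]
Completion times:
  Job 1: burst=4, C=4
  Job 2: burst=7, C=11
  Job 3: burst=8, C=19
Average completion = 34/3 = 11.3333

11.3333


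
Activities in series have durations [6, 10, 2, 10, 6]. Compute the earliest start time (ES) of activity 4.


Activity 4 starts after activities 1 through 3 complete.
Predecessor durations: [6, 10, 2]
ES = 6 + 10 + 2 = 18

18


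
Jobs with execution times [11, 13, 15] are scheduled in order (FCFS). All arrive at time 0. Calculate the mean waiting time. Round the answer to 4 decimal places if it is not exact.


FCFS order (as given): [11, 13, 15]
Waiting times:
  Job 1: wait = 0
  Job 2: wait = 11
  Job 3: wait = 24
Sum of waiting times = 35
Average waiting time = 35/3 = 11.6667

11.6667


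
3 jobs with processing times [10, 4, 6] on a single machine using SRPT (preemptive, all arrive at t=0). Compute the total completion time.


Since all jobs arrive at t=0, SRPT equals SPT ordering.
SPT order: [4, 6, 10]
Completion times:
  Job 1: p=4, C=4
  Job 2: p=6, C=10
  Job 3: p=10, C=20
Total completion time = 4 + 10 + 20 = 34

34


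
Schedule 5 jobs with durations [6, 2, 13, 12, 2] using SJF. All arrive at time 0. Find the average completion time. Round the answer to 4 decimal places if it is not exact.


SJF order (ascending): [2, 2, 6, 12, 13]
Completion times:
  Job 1: burst=2, C=2
  Job 2: burst=2, C=4
  Job 3: burst=6, C=10
  Job 4: burst=12, C=22
  Job 5: burst=13, C=35
Average completion = 73/5 = 14.6

14.6
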